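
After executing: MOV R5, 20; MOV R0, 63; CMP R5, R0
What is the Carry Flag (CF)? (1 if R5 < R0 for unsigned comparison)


Register state trace:
  MOV R5, 20  → R5 = 20
  MOV R0, 63  → R0 = 63
  CMP R5, R0  → unsigned 20 - 63: borrow occurs
  20 < 63, so CF = 1
CF = 1

1


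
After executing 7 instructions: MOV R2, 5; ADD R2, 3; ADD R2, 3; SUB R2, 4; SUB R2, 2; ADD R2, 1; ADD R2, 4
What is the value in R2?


Register state trace:
  MOV R2, 5  → R2 = 5
  ADD R2, 3  → R2 = 5 + 3 = 8
  ADD R2, 3  → R2 = 8 + 3 = 11
  SUB R2, 4  → R2 = 11 - 4 = 7
  SUB R2, 2  → R2 = 7 - 2 = 5
  ADD R2, 1  → R2 = 5 + 1 = 6
  ADD R2, 4  → R2 = 6 + 4 = 10
Final: R2 = 10

10


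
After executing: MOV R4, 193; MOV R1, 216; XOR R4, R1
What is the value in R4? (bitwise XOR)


Register state trace:
  MOV R4, 193  → R4 = 193 (0b11000001)
  MOV R1, 216  → R1 = 216 (0b11011000)
  XOR R4, R1  → R4 = 193 XOR 216 = 25 (0b00011001)
Final: R4 = 25

25


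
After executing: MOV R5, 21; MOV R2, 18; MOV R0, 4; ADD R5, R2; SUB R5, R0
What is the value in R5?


Register state trace:
  MOV R5, 21  → R5 = 21
  MOV R2, 18  → R2 = 18
  MOV R0, 4  → R0 = 4
  ADD R5, R2  → R5 = 21 + 18 = 39
  SUB R5, R0  → R5 = 39 - 4 = 35
Final: R5 = 35

35


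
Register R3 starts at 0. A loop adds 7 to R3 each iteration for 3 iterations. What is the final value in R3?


Starting value: R3 = 0
  Iter 1: R3 = 0 + 7 = 7
  Iter 2: R3 = 7 + 7 = 14
  Iter 3: R3 = 14 + 7 = 21
Final: R3 = 21

21


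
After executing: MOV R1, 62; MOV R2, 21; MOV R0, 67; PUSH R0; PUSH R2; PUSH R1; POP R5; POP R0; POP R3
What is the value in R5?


Stack trace (top is rightmost):
  MOV R1, 62  → R1 = 62
  MOV R2, 21  → R2 = 21
  MOV R0, 67  → R0 = 67
  PUSH R0  → stack: [67]
  PUSH R2  → stack: [67, 21]
  PUSH R1  → stack: [67, 21, 62]
  POP R5  → R5 = 62, stack: [67, 21]
  POP R0  → R0 = 21, stack: [67]
  POP R3  → R3 = 67, stack: []
Final: R5 = 62

62


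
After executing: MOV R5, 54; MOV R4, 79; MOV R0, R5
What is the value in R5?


Register state trace:
  MOV R5, 54  → R5 = 54
  MOV R4, 79  → R4 = 79
  MOV R0, R5  → R0 = 54
Final: R5 = 54

54


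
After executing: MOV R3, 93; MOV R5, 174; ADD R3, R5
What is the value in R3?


Register state trace:
  MOV R3, 93  → R3 = 93
  MOV R5, 174  → R5 = 174
  ADD R3, R5  → R3 = 93 + 174 = 267
Final: R3 = 267

267


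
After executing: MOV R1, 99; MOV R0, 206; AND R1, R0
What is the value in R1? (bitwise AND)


Register state trace:
  MOV R1, 99  → R1 = 99 (0b01100011)
  MOV R0, 206  → R0 = 206 (0b11001110)
  AND R1, R0  → R1 = 99 AND 206 = 66 (0b01000010)
Final: R1 = 66

66


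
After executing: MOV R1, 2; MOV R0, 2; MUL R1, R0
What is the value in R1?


Register state trace:
  MOV R1, 2  → R1 = 2
  MOV R0, 2  → R0 = 2
  MUL R1, R0  → R1 = 2 * 2 = 4
Final: R1 = 4

4


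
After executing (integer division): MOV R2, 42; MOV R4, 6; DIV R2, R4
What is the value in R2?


Register state trace:
  MOV R2, 42  → R2 = 42
  MOV R4, 6  → R4 = 6
  DIV R2, R4  → R2 = 42 // 6 = 7
Final: R2 = 7

7


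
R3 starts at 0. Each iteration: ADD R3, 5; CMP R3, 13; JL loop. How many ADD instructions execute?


Loop trace (R3 starts at 0, target 13, step 5):
  ADD #1: R3 = 0 + 5 = 5  → 5 < 13, loop
  ADD #2: R3 = 5 + 5 = 10  → 10 < 13, loop
  ADD #3: R3 = 10 + 5 = 15  → 15 >= 13, exit
Total ADD instructions: 3

3


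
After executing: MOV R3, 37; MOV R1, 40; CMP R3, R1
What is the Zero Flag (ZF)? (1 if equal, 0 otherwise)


Register state trace:
  MOV R3, 37  → R3 = 37
  MOV R1, 40  → R1 = 40
  CMP R3, R1  → computes 37 - 40 = -3
  Result is nonzero, so values are not equal
ZF = 0

0


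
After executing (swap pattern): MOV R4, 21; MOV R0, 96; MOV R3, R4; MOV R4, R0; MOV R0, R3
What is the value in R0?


Register state trace (swap pattern):
  MOV R4, 21  → R4 = 21
  MOV R0, 96  → R0 = 96
  MOV R3, R4  → R3 = 21  (save R4)
  MOV R4, R0  → R4 = 96  (R4 gets R0's value)
  MOV R0, R3  → R0 = 21  (R0 gets saved value)
Final: R0 = 21

21


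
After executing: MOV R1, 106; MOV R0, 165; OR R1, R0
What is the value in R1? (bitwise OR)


Register state trace:
  MOV R1, 106  → R1 = 106 (0b01101010)
  MOV R0, 165  → R0 = 165 (0b10100101)
  OR R1, R0   → R1 = 106 OR 165 = 239 (0b11101111)
Final: R1 = 239

239


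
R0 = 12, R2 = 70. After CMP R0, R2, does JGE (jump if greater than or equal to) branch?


Trace:
  R0 = 12, R2 = 70
  CMP R0, R2  → compares 12 vs 70
  JGE checks: is 12 greater than or equal to 70?
  12 < 70, so condition is false
Branch taken: No

No


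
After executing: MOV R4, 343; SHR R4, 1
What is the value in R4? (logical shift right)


Register state trace:
  MOV R4, 343  → R4 = 343
  SHR R4, 1  → R4 = 343 >> 1 = 343 // 2^1 = 171
Final: R4 = 171

171


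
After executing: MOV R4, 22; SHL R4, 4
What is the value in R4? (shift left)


Register state trace:
  MOV R4, 22  → R4 = 22
  SHL R4, 4  → R4 = 22 << 4 = 22 * 2^4 = 352
Final: R4 = 352

352


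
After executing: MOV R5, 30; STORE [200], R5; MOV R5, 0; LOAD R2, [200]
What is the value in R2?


Register and memory trace:
  MOV R5, 30  → R5 = 30
  STORE [200], R5  → mem[200] = 30
  MOV R5, 0  → R5 = 0
  LOAD R2, [200]  → R2 = mem[200] = 30
Final: R2 = 30

30


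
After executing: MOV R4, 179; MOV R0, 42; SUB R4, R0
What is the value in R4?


Register state trace:
  MOV R4, 179  → R4 = 179
  MOV R0, 42  → R0 = 42
  SUB R4, R0  → R4 = 179 - 42 = 137
Final: R4 = 137

137


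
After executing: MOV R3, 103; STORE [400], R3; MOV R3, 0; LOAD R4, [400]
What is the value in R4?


Register and memory trace:
  MOV R3, 103  → R3 = 103
  STORE [400], R3  → mem[400] = 103
  MOV R3, 0  → R3 = 0
  LOAD R4, [400]  → R4 = mem[400] = 103
Final: R4 = 103

103


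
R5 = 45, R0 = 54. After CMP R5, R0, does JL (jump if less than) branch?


Trace:
  R5 = 45, R0 = 54
  CMP R5, R0  → compares 45 vs 54
  JL checks: is 45 less than 54?
  45 < 54, so condition is true
Branch taken: Yes

Yes


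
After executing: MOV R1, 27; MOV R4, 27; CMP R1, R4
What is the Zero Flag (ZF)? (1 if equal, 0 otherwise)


Register state trace:
  MOV R1, 27  → R1 = 27
  MOV R4, 27  → R4 = 27
  CMP R1, R4  → computes 27 - 27 = 0
  Result is zero, so values are equal
ZF = 1

1


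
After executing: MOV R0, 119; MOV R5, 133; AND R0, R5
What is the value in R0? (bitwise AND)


Register state trace:
  MOV R0, 119  → R0 = 119 (0b01110111)
  MOV R5, 133  → R5 = 133 (0b10000101)
  AND R0, R5  → R0 = 119 AND 133 = 5 (0b00000101)
Final: R0 = 5

5


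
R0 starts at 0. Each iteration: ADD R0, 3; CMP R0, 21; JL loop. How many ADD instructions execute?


Loop trace (R0 starts at 0, target 21, step 3):
  ADD #1: R0 = 0 + 3 = 3  → 3 < 21, loop
  ADD #2: R0 = 3 + 3 = 6  → 6 < 21, loop
  ADD #3: R0 = 6 + 3 = 9  → 9 < 21, loop
  ADD #4: R0 = 9 + 3 = 12  → 12 < 21, loop
  ADD #5: R0 = 12 + 3 = 15  → 15 < 21, loop
  ADD #6: R0 = 15 + 3 = 18  → 18 < 21, loop
  ADD #7: R0 = 18 + 3 = 21  → 21 >= 21, exit
Total ADD instructions: 7

7


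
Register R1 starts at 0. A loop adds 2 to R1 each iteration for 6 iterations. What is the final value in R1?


Starting value: R1 = 0
  Iter 1: R1 = 0 + 2 = 2
  Iter 2: R1 = 2 + 2 = 4
  Iter 3: R1 = 4 + 2 = 6
  Iter 4: R1 = 6 + 2 = 8
  Iter 5: R1 = 8 + 2 = 10
  Iter 6: R1 = 10 + 2 = 12
Final: R1 = 12

12


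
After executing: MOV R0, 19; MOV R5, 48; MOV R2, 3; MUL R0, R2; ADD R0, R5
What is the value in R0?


Register state trace:
  MOV R0, 19  → R0 = 19
  MOV R5, 48  → R5 = 48
  MOV R2, 3  → R2 = 3
  MUL R0, R2  → R0 = 19 * 3 = 57
  ADD R0, R5  → R0 = 57 + 48 = 105
Final: R0 = 105

105


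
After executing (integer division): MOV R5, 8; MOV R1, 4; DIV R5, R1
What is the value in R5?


Register state trace:
  MOV R5, 8  → R5 = 8
  MOV R1, 4  → R1 = 4
  DIV R5, R1  → R5 = 8 // 4 = 2
Final: R5 = 2

2


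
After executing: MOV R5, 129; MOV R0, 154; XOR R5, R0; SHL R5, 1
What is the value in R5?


Register state trace:
  MOV R5, 129  → R5 = 129 (0b10000001)
  MOV R0, 154  → R0 = 154 (0b10011010)
  XOR R5, R0  → R5 = 129 XOR 154 = 27 (0b00011011)
  SHL R5, 1  → R5 = 27 << 1 = 54
Final: R5 = 54

54


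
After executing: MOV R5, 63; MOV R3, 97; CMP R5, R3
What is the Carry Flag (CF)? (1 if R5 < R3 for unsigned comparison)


Register state trace:
  MOV R5, 63  → R5 = 63
  MOV R3, 97  → R3 = 97
  CMP R5, R3  → unsigned 63 - 97: borrow occurs
  63 < 97, so CF = 1
CF = 1

1


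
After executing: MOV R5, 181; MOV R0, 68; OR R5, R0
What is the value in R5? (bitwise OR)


Register state trace:
  MOV R5, 181  → R5 = 181 (0b10110101)
  MOV R0, 68  → R0 = 68 (0b01000100)
  OR R5, R0   → R5 = 181 OR 68 = 245 (0b11110101)
Final: R5 = 245

245


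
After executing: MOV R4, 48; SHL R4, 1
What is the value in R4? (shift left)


Register state trace:
  MOV R4, 48  → R4 = 48
  SHL R4, 1  → R4 = 48 << 1 = 48 * 2^1 = 96
Final: R4 = 96

96


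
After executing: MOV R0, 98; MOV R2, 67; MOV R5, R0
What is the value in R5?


Register state trace:
  MOV R0, 98  → R0 = 98
  MOV R2, 67  → R2 = 67
  MOV R5, R0  → R5 = 98
Final: R5 = 98

98


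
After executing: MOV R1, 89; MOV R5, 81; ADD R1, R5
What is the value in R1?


Register state trace:
  MOV R1, 89  → R1 = 89
  MOV R5, 81  → R5 = 81
  ADD R1, R5  → R1 = 89 + 81 = 170
Final: R1 = 170

170


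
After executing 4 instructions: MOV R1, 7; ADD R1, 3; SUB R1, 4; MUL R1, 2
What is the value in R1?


Register state trace:
  MOV R1, 7  → R1 = 7
  ADD R1, 3  → R1 = 7 + 3 = 10
  SUB R1, 4  → R1 = 10 - 4 = 6
  MUL R1, 2  → R1 = 6 * 2 = 12
Final: R1 = 12

12


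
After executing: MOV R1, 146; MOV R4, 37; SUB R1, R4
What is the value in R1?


Register state trace:
  MOV R1, 146  → R1 = 146
  MOV R4, 37  → R4 = 37
  SUB R1, R4  → R1 = 146 - 37 = 109
Final: R1 = 109

109


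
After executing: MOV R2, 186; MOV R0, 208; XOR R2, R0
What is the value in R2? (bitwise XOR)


Register state trace:
  MOV R2, 186  → R2 = 186 (0b10111010)
  MOV R0, 208  → R0 = 208 (0b11010000)
  XOR R2, R0  → R2 = 186 XOR 208 = 106 (0b01101010)
Final: R2 = 106

106


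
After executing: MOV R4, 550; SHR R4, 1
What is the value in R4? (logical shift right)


Register state trace:
  MOV R4, 550  → R4 = 550
  SHR R4, 1  → R4 = 550 >> 1 = 550 // 2^1 = 275
Final: R4 = 275

275


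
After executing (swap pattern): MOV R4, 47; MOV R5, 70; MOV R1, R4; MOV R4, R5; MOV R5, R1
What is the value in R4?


Register state trace (swap pattern):
  MOV R4, 47  → R4 = 47
  MOV R5, 70  → R5 = 70
  MOV R1, R4  → R1 = 47  (save R4)
  MOV R4, R5  → R4 = 70  (R4 gets R5's value)
  MOV R5, R1  → R5 = 47  (R5 gets saved value)
Final: R4 = 70

70


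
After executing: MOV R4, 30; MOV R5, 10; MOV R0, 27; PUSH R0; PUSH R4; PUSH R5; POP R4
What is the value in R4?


Stack trace (top is rightmost):
  MOV R4, 30  → R4 = 30
  MOV R5, 10  → R5 = 10
  MOV R0, 27  → R0 = 27
  PUSH R0  → stack: [27]
  PUSH R4  → stack: [27, 30]
  PUSH R5  → stack: [27, 30, 10]
  POP R4  → R4 = 10, stack: [27, 30]
Final: R4 = 10

10


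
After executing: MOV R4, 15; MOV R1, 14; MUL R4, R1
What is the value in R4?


Register state trace:
  MOV R4, 15  → R4 = 15
  MOV R1, 14  → R1 = 14
  MUL R4, R1  → R4 = 15 * 14 = 210
Final: R4 = 210

210


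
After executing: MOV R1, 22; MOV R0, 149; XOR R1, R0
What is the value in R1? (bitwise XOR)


Register state trace:
  MOV R1, 22  → R1 = 22 (0b00010110)
  MOV R0, 149  → R0 = 149 (0b10010101)
  XOR R1, R0  → R1 = 22 XOR 149 = 131 (0b10000011)
Final: R1 = 131

131


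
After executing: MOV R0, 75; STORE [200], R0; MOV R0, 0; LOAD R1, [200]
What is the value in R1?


Register and memory trace:
  MOV R0, 75  → R0 = 75
  STORE [200], R0  → mem[200] = 75
  MOV R0, 0  → R0 = 0
  LOAD R1, [200]  → R1 = mem[200] = 75
Final: R1 = 75

75


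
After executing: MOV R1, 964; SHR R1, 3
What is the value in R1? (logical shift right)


Register state trace:
  MOV R1, 964  → R1 = 964
  SHR R1, 3  → R1 = 964 >> 3 = 964 // 2^3 = 120
Final: R1 = 120

120


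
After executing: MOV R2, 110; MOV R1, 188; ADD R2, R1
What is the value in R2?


Register state trace:
  MOV R2, 110  → R2 = 110
  MOV R1, 188  → R1 = 188
  ADD R2, R1  → R2 = 110 + 188 = 298
Final: R2 = 298

298


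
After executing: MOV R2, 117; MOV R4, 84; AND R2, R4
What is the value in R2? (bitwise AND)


Register state trace:
  MOV R2, 117  → R2 = 117 (0b01110101)
  MOV R4, 84  → R4 = 84 (0b01010100)
  AND R2, R4  → R2 = 117 AND 84 = 84 (0b01010100)
Final: R2 = 84

84


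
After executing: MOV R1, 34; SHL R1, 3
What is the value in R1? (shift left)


Register state trace:
  MOV R1, 34  → R1 = 34
  SHL R1, 3  → R1 = 34 << 3 = 34 * 2^3 = 272
Final: R1 = 272

272


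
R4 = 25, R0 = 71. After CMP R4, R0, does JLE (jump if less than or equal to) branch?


Trace:
  R4 = 25, R0 = 71
  CMP R4, R0  → compares 25 vs 71
  JLE checks: is 25 less than or equal to 71?
  25 < 71, so condition is true
Branch taken: Yes

Yes


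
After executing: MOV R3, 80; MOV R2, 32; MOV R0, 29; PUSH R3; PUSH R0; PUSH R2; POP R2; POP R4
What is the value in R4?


Stack trace (top is rightmost):
  MOV R3, 80  → R3 = 80
  MOV R2, 32  → R2 = 32
  MOV R0, 29  → R0 = 29
  PUSH R3  → stack: [80]
  PUSH R0  → stack: [80, 29]
  PUSH R2  → stack: [80, 29, 32]
  POP R2  → R2 = 32, stack: [80, 29]
  POP R4  → R4 = 29, stack: [80]
Final: R4 = 29

29


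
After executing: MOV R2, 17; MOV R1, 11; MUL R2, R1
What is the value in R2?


Register state trace:
  MOV R2, 17  → R2 = 17
  MOV R1, 11  → R1 = 11
  MUL R2, R1  → R2 = 17 * 11 = 187
Final: R2 = 187

187


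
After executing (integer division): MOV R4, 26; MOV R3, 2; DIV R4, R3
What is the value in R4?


Register state trace:
  MOV R4, 26  → R4 = 26
  MOV R3, 2  → R3 = 2
  DIV R4, R3  → R4 = 26 // 2 = 13
Final: R4 = 13

13


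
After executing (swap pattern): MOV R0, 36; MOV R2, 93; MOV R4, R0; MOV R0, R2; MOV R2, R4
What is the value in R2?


Register state trace (swap pattern):
  MOV R0, 36  → R0 = 36
  MOV R2, 93  → R2 = 93
  MOV R4, R0  → R4 = 36  (save R0)
  MOV R0, R2  → R0 = 93  (R0 gets R2's value)
  MOV R2, R4  → R2 = 36  (R2 gets saved value)
Final: R2 = 36

36


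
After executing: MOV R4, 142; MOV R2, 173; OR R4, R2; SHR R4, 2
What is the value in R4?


Register state trace:
  MOV R4, 142  → R4 = 142 (0b10001110)
  MOV R2, 173  → R2 = 173 (0b10101101)
  OR R4, R2  → R4 = 142 OR 173 = 175 (0b10101111)
  SHR R4, 2  → R4 = 175 >> 2 = 43
Final: R4 = 43

43


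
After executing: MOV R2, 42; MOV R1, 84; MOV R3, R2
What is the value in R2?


Register state trace:
  MOV R2, 42  → R2 = 42
  MOV R1, 84  → R1 = 84
  MOV R3, R2  → R3 = 42
Final: R2 = 42

42


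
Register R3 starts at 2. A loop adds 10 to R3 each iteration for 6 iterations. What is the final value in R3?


Starting value: R3 = 2
  Iter 1: R3 = 2 + 10 = 12
  Iter 2: R3 = 12 + 10 = 22
  Iter 3: R3 = 22 + 10 = 32
  Iter 4: R3 = 32 + 10 = 42
  Iter 5: R3 = 42 + 10 = 52
  Iter 6: R3 = 52 + 10 = 62
Final: R3 = 62

62


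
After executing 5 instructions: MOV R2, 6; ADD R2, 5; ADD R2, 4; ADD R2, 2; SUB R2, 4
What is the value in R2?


Register state trace:
  MOV R2, 6  → R2 = 6
  ADD R2, 5  → R2 = 6 + 5 = 11
  ADD R2, 4  → R2 = 11 + 4 = 15
  ADD R2, 2  → R2 = 15 + 2 = 17
  SUB R2, 4  → R2 = 17 - 4 = 13
Final: R2 = 13

13


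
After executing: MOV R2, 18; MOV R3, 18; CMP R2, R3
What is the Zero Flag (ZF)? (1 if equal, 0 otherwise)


Register state trace:
  MOV R2, 18  → R2 = 18
  MOV R3, 18  → R3 = 18
  CMP R2, R3  → computes 18 - 18 = 0
  Result is zero, so values are equal
ZF = 1

1


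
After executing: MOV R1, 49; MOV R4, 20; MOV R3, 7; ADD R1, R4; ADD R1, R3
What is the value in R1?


Register state trace:
  MOV R1, 49  → R1 = 49
  MOV R4, 20  → R4 = 20
  MOV R3, 7  → R3 = 7
  ADD R1, R4  → R1 = 49 + 20 = 69
  ADD R1, R3  → R1 = 69 + 7 = 76
Final: R1 = 76

76


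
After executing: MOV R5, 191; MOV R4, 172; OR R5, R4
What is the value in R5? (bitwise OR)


Register state trace:
  MOV R5, 191  → R5 = 191 (0b10111111)
  MOV R4, 172  → R4 = 172 (0b10101100)
  OR R5, R4   → R5 = 191 OR 172 = 191 (0b10111111)
Final: R5 = 191

191


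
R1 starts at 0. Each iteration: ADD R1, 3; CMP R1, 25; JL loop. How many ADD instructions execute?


Loop trace (R1 starts at 0, target 25, step 3):
  ADD #1: R1 = 0 + 3 = 3  → 3 < 25, loop
  ADD #2: R1 = 3 + 3 = 6  → 6 < 25, loop
  ADD #3: R1 = 6 + 3 = 9  → 9 < 25, loop
  ADD #4: R1 = 9 + 3 = 12  → 12 < 25, loop
  ADD #5: R1 = 12 + 3 = 15  → 15 < 25, loop
  ADD #6: R1 = 15 + 3 = 18  → 18 < 25, loop
  ADD #7: R1 = 18 + 3 = 21  → 21 < 25, loop
  ADD #8: R1 = 21 + 3 = 24  → 24 < 25, loop
  ADD #9: R1 = 24 + 3 = 27  → 27 >= 25, exit
Total ADD instructions: 9

9


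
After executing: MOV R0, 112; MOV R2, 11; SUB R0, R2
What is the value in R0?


Register state trace:
  MOV R0, 112  → R0 = 112
  MOV R2, 11  → R2 = 11
  SUB R0, R2  → R0 = 112 - 11 = 101
Final: R0 = 101

101


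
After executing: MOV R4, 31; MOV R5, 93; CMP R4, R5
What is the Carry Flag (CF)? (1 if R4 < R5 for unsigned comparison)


Register state trace:
  MOV R4, 31  → R4 = 31
  MOV R5, 93  → R5 = 93
  CMP R4, R5  → unsigned 31 - 93: borrow occurs
  31 < 93, so CF = 1
CF = 1

1


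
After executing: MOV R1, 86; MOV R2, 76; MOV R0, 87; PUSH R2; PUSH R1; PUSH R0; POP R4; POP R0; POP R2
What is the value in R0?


Stack trace (top is rightmost):
  MOV R1, 86  → R1 = 86
  MOV R2, 76  → R2 = 76
  MOV R0, 87  → R0 = 87
  PUSH R2  → stack: [76]
  PUSH R1  → stack: [76, 86]
  PUSH R0  → stack: [76, 86, 87]
  POP R4  → R4 = 87, stack: [76, 86]
  POP R0  → R0 = 86, stack: [76]
  POP R2  → R2 = 76, stack: []
Final: R0 = 86

86


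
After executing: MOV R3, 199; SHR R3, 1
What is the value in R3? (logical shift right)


Register state trace:
  MOV R3, 199  → R3 = 199
  SHR R3, 1  → R3 = 199 >> 1 = 199 // 2^1 = 99
Final: R3 = 99

99


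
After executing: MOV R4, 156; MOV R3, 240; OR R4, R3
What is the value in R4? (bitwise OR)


Register state trace:
  MOV R4, 156  → R4 = 156 (0b10011100)
  MOV R3, 240  → R3 = 240 (0b11110000)
  OR R4, R3   → R4 = 156 OR 240 = 252 (0b11111100)
Final: R4 = 252

252


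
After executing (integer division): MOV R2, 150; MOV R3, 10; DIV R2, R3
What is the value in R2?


Register state trace:
  MOV R2, 150  → R2 = 150
  MOV R3, 10  → R3 = 10
  DIV R2, R3  → R2 = 150 // 10 = 15
Final: R2 = 15

15


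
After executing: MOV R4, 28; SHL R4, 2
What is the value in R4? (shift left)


Register state trace:
  MOV R4, 28  → R4 = 28
  SHL R4, 2  → R4 = 28 << 2 = 28 * 2^2 = 112
Final: R4 = 112

112


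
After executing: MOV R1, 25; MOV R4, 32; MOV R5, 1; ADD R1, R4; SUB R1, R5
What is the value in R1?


Register state trace:
  MOV R1, 25  → R1 = 25
  MOV R4, 32  → R4 = 32
  MOV R5, 1  → R5 = 1
  ADD R1, R4  → R1 = 25 + 32 = 57
  SUB R1, R5  → R1 = 57 - 1 = 56
Final: R1 = 56

56


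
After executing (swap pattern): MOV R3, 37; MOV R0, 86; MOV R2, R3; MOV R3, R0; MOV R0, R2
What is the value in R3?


Register state trace (swap pattern):
  MOV R3, 37  → R3 = 37
  MOV R0, 86  → R0 = 86
  MOV R2, R3  → R2 = 37  (save R3)
  MOV R3, R0  → R3 = 86  (R3 gets R0's value)
  MOV R0, R2  → R0 = 37  (R0 gets saved value)
Final: R3 = 86

86


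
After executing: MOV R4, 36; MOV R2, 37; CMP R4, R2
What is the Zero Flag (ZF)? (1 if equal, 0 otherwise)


Register state trace:
  MOV R4, 36  → R4 = 36
  MOV R2, 37  → R2 = 37
  CMP R4, R2  → computes 36 - 37 = -1
  Result is nonzero, so values are not equal
ZF = 0

0


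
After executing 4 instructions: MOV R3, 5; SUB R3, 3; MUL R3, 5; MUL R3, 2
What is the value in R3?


Register state trace:
  MOV R3, 5  → R3 = 5
  SUB R3, 3  → R3 = 5 - 3 = 2
  MUL R3, 5  → R3 = 2 * 5 = 10
  MUL R3, 2  → R3 = 10 * 2 = 20
Final: R3 = 20

20


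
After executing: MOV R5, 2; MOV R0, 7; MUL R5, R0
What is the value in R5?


Register state trace:
  MOV R5, 2  → R5 = 2
  MOV R0, 7  → R0 = 7
  MUL R5, R0  → R5 = 2 * 7 = 14
Final: R5 = 14

14


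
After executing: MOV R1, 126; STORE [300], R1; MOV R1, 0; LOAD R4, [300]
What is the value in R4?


Register and memory trace:
  MOV R1, 126  → R1 = 126
  STORE [300], R1  → mem[300] = 126
  MOV R1, 0  → R1 = 0
  LOAD R4, [300]  → R4 = mem[300] = 126
Final: R4 = 126

126


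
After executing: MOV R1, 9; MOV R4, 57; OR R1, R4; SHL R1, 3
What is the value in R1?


Register state trace:
  MOV R1, 9  → R1 = 9 (0b00001001)
  MOV R4, 57  → R4 = 57 (0b00111001)
  OR R1, R4  → R1 = 9 OR 57 = 57 (0b00111001)
  SHL R1, 3  → R1 = 57 << 3 = 456
Final: R1 = 456

456


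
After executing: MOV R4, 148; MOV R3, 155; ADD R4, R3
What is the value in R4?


Register state trace:
  MOV R4, 148  → R4 = 148
  MOV R3, 155  → R3 = 155
  ADD R4, R3  → R4 = 148 + 155 = 303
Final: R4 = 303

303


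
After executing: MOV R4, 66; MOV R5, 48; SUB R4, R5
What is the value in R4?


Register state trace:
  MOV R4, 66  → R4 = 66
  MOV R5, 48  → R5 = 48
  SUB R4, R5  → R4 = 66 - 48 = 18
Final: R4 = 18

18


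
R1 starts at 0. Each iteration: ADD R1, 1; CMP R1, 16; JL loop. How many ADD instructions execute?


Loop trace (R1 starts at 0, target 16, step 1):
  ADD #1: R1 = 0 + 1 = 1  → 1 < 16, loop
  ADD #2: R1 = 1 + 1 = 2  → 2 < 16, loop
  ADD #3: R1 = 2 + 1 = 3  → 3 < 16, loop
  ADD #4: R1 = 3 + 1 = 4  → 4 < 16, loop
  ADD #5: R1 = 4 + 1 = 5  → 5 < 16, loop
  ADD #6: R1 = 5 + 1 = 6  → 6 < 16, loop
  ADD #7: R1 = 6 + 1 = 7  → 7 < 16, loop
  ADD #8: R1 = 7 + 1 = 8  → 8 < 16, loop
  ADD #9: R1 = 8 + 1 = 9  → 9 < 16, loop
  ADD #10: R1 = 9 + 1 = 10  → 10 < 16, loop
  ADD #11: R1 = 10 + 1 = 11  → 11 < 16, loop
  ADD #12: R1 = 11 + 1 = 12  → 12 < 16, loop
  ADD #13: R1 = 12 + 1 = 13  → 13 < 16, loop
  ADD #14: R1 = 13 + 1 = 14  → 14 < 16, loop
  ADD #15: R1 = 14 + 1 = 15  → 15 < 16, loop
  ADD #16: R1 = 15 + 1 = 16  → 16 >= 16, exit
Total ADD instructions: 16

16


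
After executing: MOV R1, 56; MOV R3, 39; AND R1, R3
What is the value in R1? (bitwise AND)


Register state trace:
  MOV R1, 56  → R1 = 56 (0b00111000)
  MOV R3, 39  → R3 = 39 (0b00100111)
  AND R1, R3  → R1 = 56 AND 39 = 32 (0b00100000)
Final: R1 = 32

32


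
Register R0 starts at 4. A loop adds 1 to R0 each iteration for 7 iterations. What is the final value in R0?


Starting value: R0 = 4
  Iter 1: R0 = 4 + 1 = 5
  Iter 2: R0 = 5 + 1 = 6
  Iter 3: R0 = 6 + 1 = 7
  Iter 4: R0 = 7 + 1 = 8
  Iter 5: R0 = 8 + 1 = 9
  Iter 6: R0 = 9 + 1 = 10
  Iter 7: R0 = 10 + 1 = 11
Final: R0 = 11

11


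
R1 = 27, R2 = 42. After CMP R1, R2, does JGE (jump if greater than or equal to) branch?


Trace:
  R1 = 27, R2 = 42
  CMP R1, R2  → compares 27 vs 42
  JGE checks: is 27 greater than or equal to 42?
  27 < 42, so condition is false
Branch taken: No

No


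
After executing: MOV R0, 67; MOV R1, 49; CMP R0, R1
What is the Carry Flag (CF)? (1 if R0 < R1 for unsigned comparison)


Register state trace:
  MOV R0, 67  → R0 = 67
  MOV R1, 49  → R1 = 49
  CMP R0, R1  → unsigned 67 - 49: no borrow
  67 >= 49, so CF = 0
CF = 0

0


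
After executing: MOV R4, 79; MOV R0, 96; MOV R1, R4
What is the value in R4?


Register state trace:
  MOV R4, 79  → R4 = 79
  MOV R0, 96  → R0 = 96
  MOV R1, R4  → R1 = 79
Final: R4 = 79

79


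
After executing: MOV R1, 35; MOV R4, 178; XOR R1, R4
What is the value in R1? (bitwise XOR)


Register state trace:
  MOV R1, 35  → R1 = 35 (0b00100011)
  MOV R4, 178  → R4 = 178 (0b10110010)
  XOR R1, R4  → R1 = 35 XOR 178 = 145 (0b10010001)
Final: R1 = 145

145


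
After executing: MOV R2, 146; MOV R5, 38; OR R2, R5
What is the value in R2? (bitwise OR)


Register state trace:
  MOV R2, 146  → R2 = 146 (0b10010010)
  MOV R5, 38  → R5 = 38 (0b00100110)
  OR R2, R5   → R2 = 146 OR 38 = 182 (0b10110110)
Final: R2 = 182

182


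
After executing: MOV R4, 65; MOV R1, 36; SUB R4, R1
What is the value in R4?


Register state trace:
  MOV R4, 65  → R4 = 65
  MOV R1, 36  → R1 = 36
  SUB R4, R1  → R4 = 65 - 36 = 29
Final: R4 = 29

29


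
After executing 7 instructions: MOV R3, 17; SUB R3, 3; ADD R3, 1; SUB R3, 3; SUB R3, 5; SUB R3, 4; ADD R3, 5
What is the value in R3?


Register state trace:
  MOV R3, 17  → R3 = 17
  SUB R3, 3  → R3 = 17 - 3 = 14
  ADD R3, 1  → R3 = 14 + 1 = 15
  SUB R3, 3  → R3 = 15 - 3 = 12
  SUB R3, 5  → R3 = 12 - 5 = 7
  SUB R3, 4  → R3 = 7 - 4 = 3
  ADD R3, 5  → R3 = 3 + 5 = 8
Final: R3 = 8

8


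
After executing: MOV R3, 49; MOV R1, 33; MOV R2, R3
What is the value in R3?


Register state trace:
  MOV R3, 49  → R3 = 49
  MOV R1, 33  → R1 = 33
  MOV R2, R3  → R2 = 49
Final: R3 = 49

49


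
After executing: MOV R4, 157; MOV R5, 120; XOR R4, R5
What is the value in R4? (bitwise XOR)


Register state trace:
  MOV R4, 157  → R4 = 157 (0b10011101)
  MOV R5, 120  → R5 = 120 (0b01111000)
  XOR R4, R5  → R4 = 157 XOR 120 = 229 (0b11100101)
Final: R4 = 229

229


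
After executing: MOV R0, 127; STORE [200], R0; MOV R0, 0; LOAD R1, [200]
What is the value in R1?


Register and memory trace:
  MOV R0, 127  → R0 = 127
  STORE [200], R0  → mem[200] = 127
  MOV R0, 0  → R0 = 0
  LOAD R1, [200]  → R1 = mem[200] = 127
Final: R1 = 127

127


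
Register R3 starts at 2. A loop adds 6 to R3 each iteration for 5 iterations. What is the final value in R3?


Starting value: R3 = 2
  Iter 1: R3 = 2 + 6 = 8
  Iter 2: R3 = 8 + 6 = 14
  Iter 3: R3 = 14 + 6 = 20
  Iter 4: R3 = 20 + 6 = 26
  Iter 5: R3 = 26 + 6 = 32
Final: R3 = 32

32


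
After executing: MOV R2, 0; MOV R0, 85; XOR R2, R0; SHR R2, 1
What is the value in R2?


Register state trace:
  MOV R2, 0  → R2 = 0 (0b00000000)
  MOV R0, 85  → R0 = 85 (0b01010101)
  XOR R2, R0  → R2 = 0 XOR 85 = 85 (0b01010101)
  SHR R2, 1  → R2 = 85 >> 1 = 42
Final: R2 = 42

42


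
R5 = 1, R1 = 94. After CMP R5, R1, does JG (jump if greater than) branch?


Trace:
  R5 = 1, R1 = 94
  CMP R5, R1  → compares 1 vs 94
  JG checks: is 1 greater than 94?
  1 < 94, so condition is false
Branch taken: No

No


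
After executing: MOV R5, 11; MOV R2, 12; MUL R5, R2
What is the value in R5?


Register state trace:
  MOV R5, 11  → R5 = 11
  MOV R2, 12  → R2 = 12
  MUL R5, R2  → R5 = 11 * 12 = 132
Final: R5 = 132

132


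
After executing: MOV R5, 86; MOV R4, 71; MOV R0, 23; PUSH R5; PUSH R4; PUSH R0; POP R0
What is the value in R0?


Stack trace (top is rightmost):
  MOV R5, 86  → R5 = 86
  MOV R4, 71  → R4 = 71
  MOV R0, 23  → R0 = 23
  PUSH R5  → stack: [86]
  PUSH R4  → stack: [86, 71]
  PUSH R0  → stack: [86, 71, 23]
  POP R0  → R0 = 23, stack: [86, 71]
Final: R0 = 23

23


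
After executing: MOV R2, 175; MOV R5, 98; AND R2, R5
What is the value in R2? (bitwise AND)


Register state trace:
  MOV R2, 175  → R2 = 175 (0b10101111)
  MOV R5, 98  → R5 = 98 (0b01100010)
  AND R2, R5  → R2 = 175 AND 98 = 34 (0b00100010)
Final: R2 = 34

34


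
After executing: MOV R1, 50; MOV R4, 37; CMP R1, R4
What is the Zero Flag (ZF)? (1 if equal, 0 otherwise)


Register state trace:
  MOV R1, 50  → R1 = 50
  MOV R4, 37  → R4 = 37
  CMP R1, R4  → computes 50 - 37 = 13
  Result is nonzero, so values are not equal
ZF = 0

0


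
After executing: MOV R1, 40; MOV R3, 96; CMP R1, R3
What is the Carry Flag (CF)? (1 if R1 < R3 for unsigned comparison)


Register state trace:
  MOV R1, 40  → R1 = 40
  MOV R3, 96  → R3 = 96
  CMP R1, R3  → unsigned 40 - 96: borrow occurs
  40 < 96, so CF = 1
CF = 1

1


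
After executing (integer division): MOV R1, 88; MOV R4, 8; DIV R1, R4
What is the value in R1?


Register state trace:
  MOV R1, 88  → R1 = 88
  MOV R4, 8  → R4 = 8
  DIV R1, R4  → R1 = 88 // 8 = 11
Final: R1 = 11

11


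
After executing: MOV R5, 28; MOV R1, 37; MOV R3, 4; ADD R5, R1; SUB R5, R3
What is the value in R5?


Register state trace:
  MOV R5, 28  → R5 = 28
  MOV R1, 37  → R1 = 37
  MOV R3, 4  → R3 = 4
  ADD R5, R1  → R5 = 28 + 37 = 65
  SUB R5, R3  → R5 = 65 - 4 = 61
Final: R5 = 61

61


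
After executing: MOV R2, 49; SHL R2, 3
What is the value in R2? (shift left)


Register state trace:
  MOV R2, 49  → R2 = 49
  SHL R2, 3  → R2 = 49 << 3 = 49 * 2^3 = 392
Final: R2 = 392

392


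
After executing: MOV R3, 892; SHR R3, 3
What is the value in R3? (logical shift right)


Register state trace:
  MOV R3, 892  → R3 = 892
  SHR R3, 3  → R3 = 892 >> 3 = 892 // 2^3 = 111
Final: R3 = 111

111


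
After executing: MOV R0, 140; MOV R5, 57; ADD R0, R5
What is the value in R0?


Register state trace:
  MOV R0, 140  → R0 = 140
  MOV R5, 57  → R5 = 57
  ADD R0, R5  → R0 = 140 + 57 = 197
Final: R0 = 197

197


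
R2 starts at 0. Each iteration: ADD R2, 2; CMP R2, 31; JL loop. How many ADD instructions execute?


Loop trace (R2 starts at 0, target 31, step 2):
  ADD #1: R2 = 0 + 2 = 2  → 2 < 31, loop
  ADD #2: R2 = 2 + 2 = 4  → 4 < 31, loop
  ADD #3: R2 = 4 + 2 = 6  → 6 < 31, loop
  ADD #4: R2 = 6 + 2 = 8  → 8 < 31, loop
  ADD #5: R2 = 8 + 2 = 10  → 10 < 31, loop
  ADD #6: R2 = 10 + 2 = 12  → 12 < 31, loop
  ADD #7: R2 = 12 + 2 = 14  → 14 < 31, loop
  ADD #8: R2 = 14 + 2 = 16  → 16 < 31, loop
  ADD #9: R2 = 16 + 2 = 18  → 18 < 31, loop
  ADD #10: R2 = 18 + 2 = 20  → 20 < 31, loop
  ADD #11: R2 = 20 + 2 = 22  → 22 < 31, loop
  ADD #12: R2 = 22 + 2 = 24  → 24 < 31, loop
  ADD #13: R2 = 24 + 2 = 26  → 26 < 31, loop
  ADD #14: R2 = 26 + 2 = 28  → 28 < 31, loop
  ADD #15: R2 = 28 + 2 = 30  → 30 < 31, loop
  ADD #16: R2 = 30 + 2 = 32  → 32 >= 31, exit
Total ADD instructions: 16

16


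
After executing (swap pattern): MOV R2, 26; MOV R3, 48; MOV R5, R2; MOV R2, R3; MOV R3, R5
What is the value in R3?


Register state trace (swap pattern):
  MOV R2, 26  → R2 = 26
  MOV R3, 48  → R3 = 48
  MOV R5, R2  → R5 = 26  (save R2)
  MOV R2, R3  → R2 = 48  (R2 gets R3's value)
  MOV R3, R5  → R3 = 26  (R3 gets saved value)
Final: R3 = 26

26


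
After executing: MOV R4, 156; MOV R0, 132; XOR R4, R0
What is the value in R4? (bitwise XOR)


Register state trace:
  MOV R4, 156  → R4 = 156 (0b10011100)
  MOV R0, 132  → R0 = 132 (0b10000100)
  XOR R4, R0  → R4 = 156 XOR 132 = 24 (0b00011000)
Final: R4 = 24

24


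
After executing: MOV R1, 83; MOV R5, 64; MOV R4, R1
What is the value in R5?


Register state trace:
  MOV R1, 83  → R1 = 83
  MOV R5, 64  → R5 = 64
  MOV R4, R1  → R4 = 83
Final: R5 = 64

64


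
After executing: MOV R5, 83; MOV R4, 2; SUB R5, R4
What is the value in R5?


Register state trace:
  MOV R5, 83  → R5 = 83
  MOV R4, 2  → R4 = 2
  SUB R5, R4  → R5 = 83 - 2 = 81
Final: R5 = 81

81


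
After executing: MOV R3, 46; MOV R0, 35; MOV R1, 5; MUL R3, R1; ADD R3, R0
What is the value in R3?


Register state trace:
  MOV R3, 46  → R3 = 46
  MOV R0, 35  → R0 = 35
  MOV R1, 5  → R1 = 5
  MUL R3, R1  → R3 = 46 * 5 = 230
  ADD R3, R0  → R3 = 230 + 35 = 265
Final: R3 = 265

265


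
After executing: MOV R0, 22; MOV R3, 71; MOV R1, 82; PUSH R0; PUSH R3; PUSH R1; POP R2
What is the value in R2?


Stack trace (top is rightmost):
  MOV R0, 22  → R0 = 22
  MOV R3, 71  → R3 = 71
  MOV R1, 82  → R1 = 82
  PUSH R0  → stack: [22]
  PUSH R3  → stack: [22, 71]
  PUSH R1  → stack: [22, 71, 82]
  POP R2  → R2 = 82, stack: [22, 71]
Final: R2 = 82

82


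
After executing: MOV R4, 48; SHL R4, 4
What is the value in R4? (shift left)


Register state trace:
  MOV R4, 48  → R4 = 48
  SHL R4, 4  → R4 = 48 << 4 = 48 * 2^4 = 768
Final: R4 = 768

768


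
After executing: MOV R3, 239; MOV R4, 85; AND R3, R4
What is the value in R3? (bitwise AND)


Register state trace:
  MOV R3, 239  → R3 = 239 (0b11101111)
  MOV R4, 85  → R4 = 85 (0b01010101)
  AND R3, R4  → R3 = 239 AND 85 = 69 (0b01000101)
Final: R3 = 69

69


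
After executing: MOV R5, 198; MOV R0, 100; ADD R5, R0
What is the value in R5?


Register state trace:
  MOV R5, 198  → R5 = 198
  MOV R0, 100  → R0 = 100
  ADD R5, R0  → R5 = 198 + 100 = 298
Final: R5 = 298

298


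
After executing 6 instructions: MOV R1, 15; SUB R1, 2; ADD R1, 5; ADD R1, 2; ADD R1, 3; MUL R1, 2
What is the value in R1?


Register state trace:
  MOV R1, 15  → R1 = 15
  SUB R1, 2  → R1 = 15 - 2 = 13
  ADD R1, 5  → R1 = 13 + 5 = 18
  ADD R1, 2  → R1 = 18 + 2 = 20
  ADD R1, 3  → R1 = 20 + 3 = 23
  MUL R1, 2  → R1 = 23 * 2 = 46
Final: R1 = 46

46


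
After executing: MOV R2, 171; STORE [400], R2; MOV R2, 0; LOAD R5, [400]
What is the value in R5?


Register and memory trace:
  MOV R2, 171  → R2 = 171
  STORE [400], R2  → mem[400] = 171
  MOV R2, 0  → R2 = 0
  LOAD R5, [400]  → R5 = mem[400] = 171
Final: R5 = 171

171


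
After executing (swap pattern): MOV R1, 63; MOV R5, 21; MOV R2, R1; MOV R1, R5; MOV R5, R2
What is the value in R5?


Register state trace (swap pattern):
  MOV R1, 63  → R1 = 63
  MOV R5, 21  → R5 = 21
  MOV R2, R1  → R2 = 63  (save R1)
  MOV R1, R5  → R1 = 21  (R1 gets R5's value)
  MOV R5, R2  → R5 = 63  (R5 gets saved value)
Final: R5 = 63

63


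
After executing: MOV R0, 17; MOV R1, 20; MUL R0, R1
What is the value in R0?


Register state trace:
  MOV R0, 17  → R0 = 17
  MOV R1, 20  → R1 = 20
  MUL R0, R1  → R0 = 17 * 20 = 340
Final: R0 = 340

340


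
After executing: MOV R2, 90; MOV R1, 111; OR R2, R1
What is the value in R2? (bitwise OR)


Register state trace:
  MOV R2, 90  → R2 = 90 (0b01011010)
  MOV R1, 111  → R1 = 111 (0b01101111)
  OR R2, R1   → R2 = 90 OR 111 = 127 (0b01111111)
Final: R2 = 127

127


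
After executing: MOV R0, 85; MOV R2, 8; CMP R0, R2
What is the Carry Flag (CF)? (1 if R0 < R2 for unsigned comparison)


Register state trace:
  MOV R0, 85  → R0 = 85
  MOV R2, 8  → R2 = 8
  CMP R0, R2  → unsigned 85 - 8: no borrow
  85 >= 8, so CF = 0
CF = 0

0


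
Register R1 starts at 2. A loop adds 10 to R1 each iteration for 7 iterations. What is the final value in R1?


Starting value: R1 = 2
  Iter 1: R1 = 2 + 10 = 12
  Iter 2: R1 = 12 + 10 = 22
  Iter 3: R1 = 22 + 10 = 32
  Iter 4: R1 = 32 + 10 = 42
  Iter 5: R1 = 42 + 10 = 52
  Iter 6: R1 = 52 + 10 = 62
  Iter 7: R1 = 62 + 10 = 72
Final: R1 = 72

72


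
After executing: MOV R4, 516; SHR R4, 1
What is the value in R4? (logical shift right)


Register state trace:
  MOV R4, 516  → R4 = 516
  SHR R4, 1  → R4 = 516 >> 1 = 516 // 2^1 = 258
Final: R4 = 258

258


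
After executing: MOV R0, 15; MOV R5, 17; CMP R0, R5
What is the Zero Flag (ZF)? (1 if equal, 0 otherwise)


Register state trace:
  MOV R0, 15  → R0 = 15
  MOV R5, 17  → R5 = 17
  CMP R0, R5  → computes 15 - 17 = -2
  Result is nonzero, so values are not equal
ZF = 0

0


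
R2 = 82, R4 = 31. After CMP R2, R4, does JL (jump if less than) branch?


Trace:
  R2 = 82, R4 = 31
  CMP R2, R4  → compares 82 vs 31
  JL checks: is 82 less than 31?
  82 > 31, so condition is false
Branch taken: No

No


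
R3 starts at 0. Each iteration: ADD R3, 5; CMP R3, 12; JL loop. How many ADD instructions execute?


Loop trace (R3 starts at 0, target 12, step 5):
  ADD #1: R3 = 0 + 5 = 5  → 5 < 12, loop
  ADD #2: R3 = 5 + 5 = 10  → 10 < 12, loop
  ADD #3: R3 = 10 + 5 = 15  → 15 >= 12, exit
Total ADD instructions: 3

3


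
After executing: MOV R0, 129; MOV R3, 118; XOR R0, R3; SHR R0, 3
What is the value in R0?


Register state trace:
  MOV R0, 129  → R0 = 129 (0b10000001)
  MOV R3, 118  → R3 = 118 (0b01110110)
  XOR R0, R3  → R0 = 129 XOR 118 = 247 (0b11110111)
  SHR R0, 3  → R0 = 247 >> 3 = 30
Final: R0 = 30

30


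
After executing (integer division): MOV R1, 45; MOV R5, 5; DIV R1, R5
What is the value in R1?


Register state trace:
  MOV R1, 45  → R1 = 45
  MOV R5, 5  → R5 = 5
  DIV R1, R5  → R1 = 45 // 5 = 9
Final: R1 = 9

9


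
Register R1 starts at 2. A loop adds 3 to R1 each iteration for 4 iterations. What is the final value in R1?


Starting value: R1 = 2
  Iter 1: R1 = 2 + 3 = 5
  Iter 2: R1 = 5 + 3 = 8
  Iter 3: R1 = 8 + 3 = 11
  Iter 4: R1 = 11 + 3 = 14
Final: R1 = 14

14


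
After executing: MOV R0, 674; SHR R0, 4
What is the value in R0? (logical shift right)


Register state trace:
  MOV R0, 674  → R0 = 674
  SHR R0, 4  → R0 = 674 >> 4 = 674 // 2^4 = 42
Final: R0 = 42

42


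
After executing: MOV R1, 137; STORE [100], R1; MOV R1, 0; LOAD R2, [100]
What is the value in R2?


Register and memory trace:
  MOV R1, 137  → R1 = 137
  STORE [100], R1  → mem[100] = 137
  MOV R1, 0  → R1 = 0
  LOAD R2, [100]  → R2 = mem[100] = 137
Final: R2 = 137

137


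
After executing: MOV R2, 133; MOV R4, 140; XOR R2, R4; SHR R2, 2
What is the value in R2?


Register state trace:
  MOV R2, 133  → R2 = 133 (0b10000101)
  MOV R4, 140  → R4 = 140 (0b10001100)
  XOR R2, R4  → R2 = 133 XOR 140 = 9 (0b00001001)
  SHR R2, 2  → R2 = 9 >> 2 = 2
Final: R2 = 2

2


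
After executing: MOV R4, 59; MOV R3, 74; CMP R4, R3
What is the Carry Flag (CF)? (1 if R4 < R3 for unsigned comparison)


Register state trace:
  MOV R4, 59  → R4 = 59
  MOV R3, 74  → R3 = 74
  CMP R4, R3  → unsigned 59 - 74: borrow occurs
  59 < 74, so CF = 1
CF = 1

1


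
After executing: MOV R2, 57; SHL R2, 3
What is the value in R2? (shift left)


Register state trace:
  MOV R2, 57  → R2 = 57
  SHL R2, 3  → R2 = 57 << 3 = 57 * 2^3 = 456
Final: R2 = 456

456


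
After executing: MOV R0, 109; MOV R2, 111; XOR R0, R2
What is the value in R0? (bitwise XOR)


Register state trace:
  MOV R0, 109  → R0 = 109 (0b01101101)
  MOV R2, 111  → R2 = 111 (0b01101111)
  XOR R0, R2  → R0 = 109 XOR 111 = 2 (0b00000010)
Final: R0 = 2

2


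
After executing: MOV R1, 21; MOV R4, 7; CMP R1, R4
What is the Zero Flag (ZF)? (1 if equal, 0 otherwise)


Register state trace:
  MOV R1, 21  → R1 = 21
  MOV R4, 7  → R4 = 7
  CMP R1, R4  → computes 21 - 7 = 14
  Result is nonzero, so values are not equal
ZF = 0

0


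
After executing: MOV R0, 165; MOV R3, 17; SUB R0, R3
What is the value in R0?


Register state trace:
  MOV R0, 165  → R0 = 165
  MOV R3, 17  → R3 = 17
  SUB R0, R3  → R0 = 165 - 17 = 148
Final: R0 = 148

148


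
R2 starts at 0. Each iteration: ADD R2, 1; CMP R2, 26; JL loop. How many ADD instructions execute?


Loop trace (R2 starts at 0, target 26, step 1):
  ADD #1: R2 = 0 + 1 = 1  → 1 < 26, loop
  ADD #2: R2 = 1 + 1 = 2  → 2 < 26, loop
  ADD #3: R2 = 2 + 1 = 3  → 3 < 26, loop
  ADD #4: R2 = 3 + 1 = 4  → 4 < 26, loop
  ADD #5: R2 = 4 + 1 = 5  → 5 < 26, loop
  ADD #6: R2 = 5 + 1 = 6  → 6 < 26, loop
  ADD #7: R2 = 6 + 1 = 7  → 7 < 26, loop
  ADD #8: R2 = 7 + 1 = 8  → 8 < 26, loop
  ADD #9: R2 = 8 + 1 = 9  → 9 < 26, loop
  ADD #10: R2 = 9 + 1 = 10  → 10 < 26, loop
  ADD #11: R2 = 10 + 1 = 11  → 11 < 26, loop
  ADD #12: R2 = 11 + 1 = 12  → 12 < 26, loop
  ADD #13: R2 = 12 + 1 = 13  → 13 < 26, loop
  ADD #14: R2 = 13 + 1 = 14  → 14 < 26, loop
  ADD #15: R2 = 14 + 1 = 15  → 15 < 26, loop
  ADD #16: R2 = 15 + 1 = 16  → 16 < 26, loop
  ADD #17: R2 = 16 + 1 = 17  → 17 < 26, loop
  ADD #18: R2 = 17 + 1 = 18  → 18 < 26, loop
  ADD #19: R2 = 18 + 1 = 19  → 19 < 26, loop
  ADD #20: R2 = 19 + 1 = 20  → 20 < 26, loop
  ADD #21: R2 = 20 + 1 = 21  → 21 < 26, loop
  ADD #22: R2 = 21 + 1 = 22  → 22 < 26, loop
  ADD #23: R2 = 22 + 1 = 23  → 23 < 26, loop
  ADD #24: R2 = 23 + 1 = 24  → 24 < 26, loop
  ADD #25: R2 = 24 + 1 = 25  → 25 < 26, loop
  ADD #26: R2 = 25 + 1 = 26  → 26 >= 26, exit
Total ADD instructions: 26

26
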